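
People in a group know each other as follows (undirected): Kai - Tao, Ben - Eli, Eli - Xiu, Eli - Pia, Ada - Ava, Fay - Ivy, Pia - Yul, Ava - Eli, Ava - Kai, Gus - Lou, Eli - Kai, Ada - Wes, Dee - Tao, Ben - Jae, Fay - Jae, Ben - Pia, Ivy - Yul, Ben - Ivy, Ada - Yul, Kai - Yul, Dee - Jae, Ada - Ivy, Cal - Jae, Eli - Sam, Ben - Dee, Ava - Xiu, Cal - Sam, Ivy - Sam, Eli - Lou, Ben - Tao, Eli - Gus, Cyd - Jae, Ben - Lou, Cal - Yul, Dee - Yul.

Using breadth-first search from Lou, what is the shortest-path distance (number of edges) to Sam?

Level 0: Lou
Level 1: Ben, Eli, Gus
Level 2: Ava, Dee, Ivy, Jae, Kai, Pia, Sam, Tao, Xiu
Level 3: Ada, Cal, Cyd, Fay, Yul
Level 4: Wes
Sam first appears at level 2.

2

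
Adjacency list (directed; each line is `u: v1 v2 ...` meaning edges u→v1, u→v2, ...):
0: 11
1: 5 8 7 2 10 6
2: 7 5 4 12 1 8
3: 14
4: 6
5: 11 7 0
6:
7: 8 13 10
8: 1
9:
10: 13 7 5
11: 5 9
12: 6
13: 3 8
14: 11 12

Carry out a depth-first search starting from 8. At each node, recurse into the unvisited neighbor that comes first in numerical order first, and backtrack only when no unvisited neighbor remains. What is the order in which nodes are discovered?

8 1 2 4 6 5 0 11 9 7 10 13 3 14 12

Visit 8
8 → 1
1 → 2
2 → 4
4 → 6
2 → 5
5 → 0
0 → 11
11 → 9
5 → 7
7 → 10
10 → 13
13 → 3
3 → 14
14 → 12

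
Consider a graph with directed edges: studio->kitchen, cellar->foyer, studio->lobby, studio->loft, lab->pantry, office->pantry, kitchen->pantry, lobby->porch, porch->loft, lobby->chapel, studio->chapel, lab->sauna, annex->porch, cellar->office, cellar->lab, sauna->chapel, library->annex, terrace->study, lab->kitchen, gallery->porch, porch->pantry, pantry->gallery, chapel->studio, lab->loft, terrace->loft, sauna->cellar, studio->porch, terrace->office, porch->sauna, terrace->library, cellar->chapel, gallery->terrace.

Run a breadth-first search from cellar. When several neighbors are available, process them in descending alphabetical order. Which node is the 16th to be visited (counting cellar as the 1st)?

library

Visit cellar; enqueue office, lab, foyer, chapel → queue [office, lab, foyer, chapel]
Visit office; enqueue pantry → queue [lab, foyer, chapel, pantry]
Visit lab; enqueue sauna, loft, kitchen → queue [foyer, chapel, pantry, sauna, loft, kitchen]
Visit foyer → queue [chapel, pantry, sauna, loft, kitchen]
Visit chapel; enqueue studio → queue [pantry, sauna, loft, kitchen, studio]
Visit pantry; enqueue gallery → queue [sauna, loft, kitchen, studio, gallery]
Visit sauna → queue [loft, kitchen, studio, gallery]
Visit loft → queue [kitchen, studio, gallery]
Visit kitchen → queue [studio, gallery]
Visit studio; enqueue porch, lobby → queue [gallery, porch, lobby]
Visit gallery; enqueue terrace → queue [porch, lobby, terrace]
Visit porch → queue [lobby, terrace]
Visit lobby → queue [terrace]
Visit terrace; enqueue study, library → queue [study, library]
Visit study → queue [library]
Visit library; enqueue annex → queue [annex]
Visit annex → queue []

Visit order: cellar, office, lab, foyer, chapel, pantry, sauna, loft, kitchen, studio, gallery, porch, lobby, terrace, study, library, annex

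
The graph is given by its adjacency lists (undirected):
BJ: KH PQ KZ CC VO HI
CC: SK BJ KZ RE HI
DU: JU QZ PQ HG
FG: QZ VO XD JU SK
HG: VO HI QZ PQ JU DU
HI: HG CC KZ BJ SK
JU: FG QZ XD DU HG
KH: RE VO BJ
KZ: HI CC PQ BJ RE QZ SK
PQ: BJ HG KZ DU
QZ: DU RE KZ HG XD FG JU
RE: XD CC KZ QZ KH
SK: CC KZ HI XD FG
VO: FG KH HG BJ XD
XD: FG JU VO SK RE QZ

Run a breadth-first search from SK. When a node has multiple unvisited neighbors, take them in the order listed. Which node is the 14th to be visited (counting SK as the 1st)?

KH

Visit SK; enqueue CC, KZ, HI, XD, FG → queue [CC, KZ, HI, XD, FG]
Visit CC; enqueue BJ, RE → queue [KZ, HI, XD, FG, BJ, RE]
Visit KZ; enqueue PQ, QZ → queue [HI, XD, FG, BJ, RE, PQ, QZ]
Visit HI; enqueue HG → queue [XD, FG, BJ, RE, PQ, QZ, HG]
Visit XD; enqueue JU, VO → queue [FG, BJ, RE, PQ, QZ, HG, JU, VO]
Visit FG → queue [BJ, RE, PQ, QZ, HG, JU, VO]
Visit BJ; enqueue KH → queue [RE, PQ, QZ, HG, JU, VO, KH]
Visit RE → queue [PQ, QZ, HG, JU, VO, KH]
Visit PQ; enqueue DU → queue [QZ, HG, JU, VO, KH, DU]
Visit QZ → queue [HG, JU, VO, KH, DU]
Visit HG → queue [JU, VO, KH, DU]
Visit JU → queue [VO, KH, DU]
Visit VO → queue [KH, DU]
Visit KH → queue [DU]
Visit DU → queue []

Visit order: SK, CC, KZ, HI, XD, FG, BJ, RE, PQ, QZ, HG, JU, VO, KH, DU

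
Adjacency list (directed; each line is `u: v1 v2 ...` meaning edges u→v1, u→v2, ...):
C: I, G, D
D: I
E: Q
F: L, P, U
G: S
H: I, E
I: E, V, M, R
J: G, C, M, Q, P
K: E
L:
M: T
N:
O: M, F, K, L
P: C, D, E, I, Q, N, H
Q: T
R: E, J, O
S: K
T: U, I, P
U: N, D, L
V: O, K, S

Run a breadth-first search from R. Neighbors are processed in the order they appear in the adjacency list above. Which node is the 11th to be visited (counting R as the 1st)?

Visit R; enqueue E, J, O → queue [E, J, O]
Visit E; enqueue Q → queue [J, O, Q]
Visit J; enqueue G, C, M, P → queue [O, Q, G, C, M, P]
Visit O; enqueue F, K, L → queue [Q, G, C, M, P, F, K, L]
Visit Q; enqueue T → queue [G, C, M, P, F, K, L, T]
Visit G; enqueue S → queue [C, M, P, F, K, L, T, S]
Visit C; enqueue I, D → queue [M, P, F, K, L, T, S, I, D]
Visit M → queue [P, F, K, L, T, S, I, D]
Visit P; enqueue N, H → queue [F, K, L, T, S, I, D, N, H]
Visit F; enqueue U → queue [K, L, T, S, I, D, N, H, U]
Visit K → queue [L, T, S, I, D, N, H, U]
Visit L → queue [T, S, I, D, N, H, U]
Visit T → queue [S, I, D, N, H, U]
Visit S → queue [I, D, N, H, U]
Visit I; enqueue V → queue [D, N, H, U, V]
Visit D → queue [N, H, U, V]
Visit N → queue [H, U, V]
Visit H → queue [U, V]
Visit U → queue [V]
Visit V → queue []

Visit order: R, E, J, O, Q, G, C, M, P, F, K, L, T, S, I, D, N, H, U, V

K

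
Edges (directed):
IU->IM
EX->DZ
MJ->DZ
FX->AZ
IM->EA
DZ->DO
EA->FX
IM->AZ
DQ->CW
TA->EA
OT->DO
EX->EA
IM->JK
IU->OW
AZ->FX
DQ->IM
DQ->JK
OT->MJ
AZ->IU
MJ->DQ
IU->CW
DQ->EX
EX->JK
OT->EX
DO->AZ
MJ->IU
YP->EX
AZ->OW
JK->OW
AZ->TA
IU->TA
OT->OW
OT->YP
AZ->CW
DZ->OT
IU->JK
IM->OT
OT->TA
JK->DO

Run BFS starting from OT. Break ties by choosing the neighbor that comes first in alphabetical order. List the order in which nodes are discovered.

OT, DO, EX, MJ, OW, TA, YP, AZ, DZ, EA, JK, DQ, IU, CW, FX, IM

Visit OT; enqueue DO, EX, MJ, OW, TA, YP → queue [DO, EX, MJ, OW, TA, YP]
Visit DO; enqueue AZ → queue [EX, MJ, OW, TA, YP, AZ]
Visit EX; enqueue DZ, EA, JK → queue [MJ, OW, TA, YP, AZ, DZ, EA, JK]
Visit MJ; enqueue DQ, IU → queue [OW, TA, YP, AZ, DZ, EA, JK, DQ, IU]
Visit OW → queue [TA, YP, AZ, DZ, EA, JK, DQ, IU]
Visit TA → queue [YP, AZ, DZ, EA, JK, DQ, IU]
Visit YP → queue [AZ, DZ, EA, JK, DQ, IU]
Visit AZ; enqueue CW, FX → queue [DZ, EA, JK, DQ, IU, CW, FX]
Visit DZ → queue [EA, JK, DQ, IU, CW, FX]
Visit EA → queue [JK, DQ, IU, CW, FX]
Visit JK → queue [DQ, IU, CW, FX]
Visit DQ; enqueue IM → queue [IU, CW, FX, IM]
Visit IU → queue [CW, FX, IM]
Visit CW → queue [FX, IM]
Visit FX → queue [IM]
Visit IM → queue []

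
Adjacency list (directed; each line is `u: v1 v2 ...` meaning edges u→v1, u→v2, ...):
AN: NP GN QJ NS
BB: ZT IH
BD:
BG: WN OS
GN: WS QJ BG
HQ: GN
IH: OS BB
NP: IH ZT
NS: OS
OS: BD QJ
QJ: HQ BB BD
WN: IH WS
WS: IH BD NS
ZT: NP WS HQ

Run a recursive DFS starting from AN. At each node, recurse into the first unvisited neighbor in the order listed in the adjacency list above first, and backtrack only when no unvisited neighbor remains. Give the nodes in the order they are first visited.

Visit AN
AN → NP
NP → IH
IH → OS
OS → BD
OS → QJ
QJ → HQ
HQ → GN
GN → WS
WS → NS
GN → BG
BG → WN
QJ → BB
BB → ZT

AN → NP → IH → OS → BD → QJ → HQ → GN → WS → NS → BG → WN → BB → ZT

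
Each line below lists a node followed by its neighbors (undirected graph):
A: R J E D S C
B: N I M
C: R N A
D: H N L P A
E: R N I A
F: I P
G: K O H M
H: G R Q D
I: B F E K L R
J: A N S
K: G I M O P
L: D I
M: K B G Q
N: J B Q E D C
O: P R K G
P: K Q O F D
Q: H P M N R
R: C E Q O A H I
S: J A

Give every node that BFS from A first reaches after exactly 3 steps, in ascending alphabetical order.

Level 0: A
Level 1: C, D, E, J, R, S
Level 2: H, I, L, N, O, P, Q
Level 3: B, F, G, K, M

B, F, G, K, M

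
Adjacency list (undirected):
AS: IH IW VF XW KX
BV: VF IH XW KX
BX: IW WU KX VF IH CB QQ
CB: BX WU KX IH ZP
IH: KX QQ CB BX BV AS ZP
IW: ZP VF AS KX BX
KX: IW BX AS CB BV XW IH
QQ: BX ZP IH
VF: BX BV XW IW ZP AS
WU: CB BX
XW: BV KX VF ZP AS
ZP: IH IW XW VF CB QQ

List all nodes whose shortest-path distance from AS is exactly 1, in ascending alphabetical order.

Level 0: AS
Level 1: IH, IW, KX, VF, XW
Level 2: BV, BX, CB, QQ, ZP
Level 3: WU

IH, IW, KX, VF, XW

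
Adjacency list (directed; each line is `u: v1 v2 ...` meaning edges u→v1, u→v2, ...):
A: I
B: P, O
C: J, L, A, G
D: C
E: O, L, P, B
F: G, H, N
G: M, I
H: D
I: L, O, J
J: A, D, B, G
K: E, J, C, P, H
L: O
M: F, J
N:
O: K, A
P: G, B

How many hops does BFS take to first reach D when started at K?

Level 0: K
Level 1: C, E, H, J, P
Level 2: A, B, D, G, L, O
Level 3: I, M
Level 4: F
Level 5: N
D first appears at level 2.

2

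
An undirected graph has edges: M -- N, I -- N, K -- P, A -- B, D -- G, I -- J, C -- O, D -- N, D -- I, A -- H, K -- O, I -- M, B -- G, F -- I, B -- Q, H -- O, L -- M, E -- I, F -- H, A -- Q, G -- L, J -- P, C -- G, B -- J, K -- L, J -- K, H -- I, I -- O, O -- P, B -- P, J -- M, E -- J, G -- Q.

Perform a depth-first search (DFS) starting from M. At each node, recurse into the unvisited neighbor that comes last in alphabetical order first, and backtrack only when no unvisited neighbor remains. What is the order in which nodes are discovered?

Visit M
M → N
N → I
I → O
O → P
P → K
K → L
L → G
G → Q
Q → B
B → J
J → E
B → A
A → H
H → F
G → D
G → C

M → N → I → O → P → K → L → G → Q → B → J → E → A → H → F → D → C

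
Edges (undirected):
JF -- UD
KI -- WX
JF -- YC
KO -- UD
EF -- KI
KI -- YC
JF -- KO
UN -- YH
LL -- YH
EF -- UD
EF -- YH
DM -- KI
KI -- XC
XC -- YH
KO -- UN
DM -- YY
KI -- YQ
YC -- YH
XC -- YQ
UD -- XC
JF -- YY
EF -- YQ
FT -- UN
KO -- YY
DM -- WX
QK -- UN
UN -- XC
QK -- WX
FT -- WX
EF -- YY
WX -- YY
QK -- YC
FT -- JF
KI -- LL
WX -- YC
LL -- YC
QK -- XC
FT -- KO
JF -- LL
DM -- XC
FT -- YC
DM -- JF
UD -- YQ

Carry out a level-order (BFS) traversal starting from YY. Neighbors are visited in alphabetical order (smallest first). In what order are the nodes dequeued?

Visit YY; enqueue DM, EF, JF, KO, WX → queue [DM, EF, JF, KO, WX]
Visit DM; enqueue KI, XC → queue [EF, JF, KO, WX, KI, XC]
Visit EF; enqueue UD, YH, YQ → queue [JF, KO, WX, KI, XC, UD, YH, YQ]
Visit JF; enqueue FT, LL, YC → queue [KO, WX, KI, XC, UD, YH, YQ, FT, LL, YC]
Visit KO; enqueue UN → queue [WX, KI, XC, UD, YH, YQ, FT, LL, YC, UN]
Visit WX; enqueue QK → queue [KI, XC, UD, YH, YQ, FT, LL, YC, UN, QK]
Visit KI → queue [XC, UD, YH, YQ, FT, LL, YC, UN, QK]
Visit XC → queue [UD, YH, YQ, FT, LL, YC, UN, QK]
Visit UD → queue [YH, YQ, FT, LL, YC, UN, QK]
Visit YH → queue [YQ, FT, LL, YC, UN, QK]
Visit YQ → queue [FT, LL, YC, UN, QK]
Visit FT → queue [LL, YC, UN, QK]
Visit LL → queue [YC, UN, QK]
Visit YC → queue [UN, QK]
Visit UN → queue [QK]
Visit QK → queue []

YY -> DM -> EF -> JF -> KO -> WX -> KI -> XC -> UD -> YH -> YQ -> FT -> LL -> YC -> UN -> QK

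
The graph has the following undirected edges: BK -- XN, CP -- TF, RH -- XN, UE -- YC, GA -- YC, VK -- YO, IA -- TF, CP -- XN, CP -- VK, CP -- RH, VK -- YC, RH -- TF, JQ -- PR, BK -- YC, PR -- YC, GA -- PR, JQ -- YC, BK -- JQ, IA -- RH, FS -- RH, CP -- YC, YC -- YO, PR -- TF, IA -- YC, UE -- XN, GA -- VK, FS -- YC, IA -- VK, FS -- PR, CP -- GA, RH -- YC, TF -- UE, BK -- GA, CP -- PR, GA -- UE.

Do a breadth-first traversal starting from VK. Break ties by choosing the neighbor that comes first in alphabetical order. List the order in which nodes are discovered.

Visit VK; enqueue CP, GA, IA, YC, YO → queue [CP, GA, IA, YC, YO]
Visit CP; enqueue PR, RH, TF, XN → queue [GA, IA, YC, YO, PR, RH, TF, XN]
Visit GA; enqueue BK, UE → queue [IA, YC, YO, PR, RH, TF, XN, BK, UE]
Visit IA → queue [YC, YO, PR, RH, TF, XN, BK, UE]
Visit YC; enqueue FS, JQ → queue [YO, PR, RH, TF, XN, BK, UE, FS, JQ]
Visit YO → queue [PR, RH, TF, XN, BK, UE, FS, JQ]
Visit PR → queue [RH, TF, XN, BK, UE, FS, JQ]
Visit RH → queue [TF, XN, BK, UE, FS, JQ]
Visit TF → queue [XN, BK, UE, FS, JQ]
Visit XN → queue [BK, UE, FS, JQ]
Visit BK → queue [UE, FS, JQ]
Visit UE → queue [FS, JQ]
Visit FS → queue [JQ]
Visit JQ → queue []

VK → CP → GA → IA → YC → YO → PR → RH → TF → XN → BK → UE → FS → JQ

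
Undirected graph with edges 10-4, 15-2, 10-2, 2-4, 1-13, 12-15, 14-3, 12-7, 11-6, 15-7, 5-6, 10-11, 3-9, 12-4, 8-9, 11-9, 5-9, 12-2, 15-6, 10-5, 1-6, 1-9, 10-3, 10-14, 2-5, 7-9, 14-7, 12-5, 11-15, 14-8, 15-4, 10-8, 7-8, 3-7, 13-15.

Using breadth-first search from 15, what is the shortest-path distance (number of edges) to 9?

Level 0: 15
Level 1: 2, 4, 6, 7, 11, 12, 13
Level 2: 1, 3, 5, 8, 9, 10, 14
9 first appears at level 2.

2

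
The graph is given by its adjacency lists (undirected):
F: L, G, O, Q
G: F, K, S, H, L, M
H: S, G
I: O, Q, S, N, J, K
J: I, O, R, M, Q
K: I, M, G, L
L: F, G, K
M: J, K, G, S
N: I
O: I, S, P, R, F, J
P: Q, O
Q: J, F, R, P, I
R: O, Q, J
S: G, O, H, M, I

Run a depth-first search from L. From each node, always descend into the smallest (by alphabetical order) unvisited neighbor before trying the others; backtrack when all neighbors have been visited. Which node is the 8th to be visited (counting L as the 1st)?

M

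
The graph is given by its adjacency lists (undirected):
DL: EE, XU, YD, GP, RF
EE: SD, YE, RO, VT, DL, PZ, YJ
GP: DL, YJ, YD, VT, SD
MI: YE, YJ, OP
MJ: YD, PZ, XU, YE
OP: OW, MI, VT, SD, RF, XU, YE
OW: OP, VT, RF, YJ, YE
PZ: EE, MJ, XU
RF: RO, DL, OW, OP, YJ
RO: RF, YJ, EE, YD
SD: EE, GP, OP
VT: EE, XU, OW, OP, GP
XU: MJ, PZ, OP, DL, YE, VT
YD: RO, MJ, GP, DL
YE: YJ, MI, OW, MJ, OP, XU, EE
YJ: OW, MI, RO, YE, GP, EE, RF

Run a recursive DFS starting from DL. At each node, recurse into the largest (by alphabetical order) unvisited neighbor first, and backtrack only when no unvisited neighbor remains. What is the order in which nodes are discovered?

DL YD RO YJ YE XU VT OW RF OP SD GP EE PZ MJ MI

Visit DL
DL → YD
YD → RO
RO → YJ
YJ → YE
YE → XU
XU → VT
VT → OW
OW → RF
RF → OP
OP → SD
SD → GP
SD → EE
EE → PZ
PZ → MJ
OP → MI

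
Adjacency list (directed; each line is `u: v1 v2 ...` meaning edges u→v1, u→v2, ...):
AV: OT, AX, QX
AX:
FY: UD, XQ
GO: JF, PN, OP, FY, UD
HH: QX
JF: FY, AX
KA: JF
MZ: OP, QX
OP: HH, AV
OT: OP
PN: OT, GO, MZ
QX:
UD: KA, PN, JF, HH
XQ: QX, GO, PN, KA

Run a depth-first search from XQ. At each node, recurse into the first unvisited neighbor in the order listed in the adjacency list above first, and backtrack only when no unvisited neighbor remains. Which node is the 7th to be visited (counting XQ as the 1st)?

Visit XQ
XQ → QX
XQ → GO
GO → JF
JF → FY
FY → UD
UD → KA
UD → PN
PN → OT
OT → OP
OP → HH
OP → AV
AV → AX
PN → MZ

Visit order: XQ, QX, GO, JF, FY, UD, KA, PN, OT, OP, HH, AV, AX, MZ

KA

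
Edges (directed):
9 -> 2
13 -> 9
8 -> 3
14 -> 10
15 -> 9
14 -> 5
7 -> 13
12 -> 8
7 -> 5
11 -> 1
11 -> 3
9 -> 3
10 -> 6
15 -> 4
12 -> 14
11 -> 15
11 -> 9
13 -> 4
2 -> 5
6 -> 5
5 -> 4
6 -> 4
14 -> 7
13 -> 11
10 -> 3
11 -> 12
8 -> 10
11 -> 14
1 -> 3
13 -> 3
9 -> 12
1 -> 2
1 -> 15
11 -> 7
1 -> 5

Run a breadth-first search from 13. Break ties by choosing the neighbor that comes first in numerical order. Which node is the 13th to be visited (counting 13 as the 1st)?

Visit 13; enqueue 3, 4, 9, 11 → queue [3, 4, 9, 11]
Visit 3 → queue [4, 9, 11]
Visit 4 → queue [9, 11]
Visit 9; enqueue 2, 12 → queue [11, 2, 12]
Visit 11; enqueue 1, 7, 14, 15 → queue [2, 12, 1, 7, 14, 15]
Visit 2; enqueue 5 → queue [12, 1, 7, 14, 15, 5]
Visit 12; enqueue 8 → queue [1, 7, 14, 15, 5, 8]
Visit 1 → queue [7, 14, 15, 5, 8]
Visit 7 → queue [14, 15, 5, 8]
Visit 14; enqueue 10 → queue [15, 5, 8, 10]
Visit 15 → queue [5, 8, 10]
Visit 5 → queue [8, 10]
Visit 8 → queue [10]
Visit 10; enqueue 6 → queue [6]
Visit 6 → queue []

Visit order: 13, 3, 4, 9, 11, 2, 12, 1, 7, 14, 15, 5, 8, 10, 6

8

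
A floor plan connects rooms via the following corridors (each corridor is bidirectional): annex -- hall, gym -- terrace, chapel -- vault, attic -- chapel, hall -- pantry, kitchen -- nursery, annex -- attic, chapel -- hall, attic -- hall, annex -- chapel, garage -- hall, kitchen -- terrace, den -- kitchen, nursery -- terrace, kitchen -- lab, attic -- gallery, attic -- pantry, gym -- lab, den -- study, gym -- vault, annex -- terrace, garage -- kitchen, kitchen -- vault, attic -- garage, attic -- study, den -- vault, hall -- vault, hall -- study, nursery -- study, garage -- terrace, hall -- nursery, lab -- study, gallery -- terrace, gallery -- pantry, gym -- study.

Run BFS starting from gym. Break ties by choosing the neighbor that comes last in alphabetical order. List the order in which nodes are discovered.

Visit gym; enqueue vault, terrace, study, lab → queue [vault, terrace, study, lab]
Visit vault; enqueue kitchen, hall, den, chapel → queue [terrace, study, lab, kitchen, hall, den, chapel]
Visit terrace; enqueue nursery, garage, gallery, annex → queue [study, lab, kitchen, hall, den, chapel, nursery, garage, gallery, annex]
Visit study; enqueue attic → queue [lab, kitchen, hall, den, chapel, nursery, garage, gallery, annex, attic]
Visit lab → queue [kitchen, hall, den, chapel, nursery, garage, gallery, annex, attic]
Visit kitchen → queue [hall, den, chapel, nursery, garage, gallery, annex, attic]
Visit hall; enqueue pantry → queue [den, chapel, nursery, garage, gallery, annex, attic, pantry]
Visit den → queue [chapel, nursery, garage, gallery, annex, attic, pantry]
Visit chapel → queue [nursery, garage, gallery, annex, attic, pantry]
Visit nursery → queue [garage, gallery, annex, attic, pantry]
Visit garage → queue [gallery, annex, attic, pantry]
Visit gallery → queue [annex, attic, pantry]
Visit annex → queue [attic, pantry]
Visit attic → queue [pantry]
Visit pantry → queue []

gym -> vault -> terrace -> study -> lab -> kitchen -> hall -> den -> chapel -> nursery -> garage -> gallery -> annex -> attic -> pantry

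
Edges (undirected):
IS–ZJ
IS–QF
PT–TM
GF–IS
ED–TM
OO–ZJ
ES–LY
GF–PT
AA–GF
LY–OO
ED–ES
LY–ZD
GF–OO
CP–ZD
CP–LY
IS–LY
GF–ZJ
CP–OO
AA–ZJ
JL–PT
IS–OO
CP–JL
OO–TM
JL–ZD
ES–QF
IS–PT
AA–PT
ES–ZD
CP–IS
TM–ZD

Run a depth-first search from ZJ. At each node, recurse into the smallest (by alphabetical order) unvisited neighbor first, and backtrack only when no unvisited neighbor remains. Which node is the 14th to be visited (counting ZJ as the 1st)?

QF

Visit ZJ
ZJ → AA
AA → GF
GF → IS
IS → CP
CP → JL
JL → PT
PT → TM
TM → ED
ED → ES
ES → LY
LY → OO
LY → ZD
ES → QF

Visit order: ZJ, AA, GF, IS, CP, JL, PT, TM, ED, ES, LY, OO, ZD, QF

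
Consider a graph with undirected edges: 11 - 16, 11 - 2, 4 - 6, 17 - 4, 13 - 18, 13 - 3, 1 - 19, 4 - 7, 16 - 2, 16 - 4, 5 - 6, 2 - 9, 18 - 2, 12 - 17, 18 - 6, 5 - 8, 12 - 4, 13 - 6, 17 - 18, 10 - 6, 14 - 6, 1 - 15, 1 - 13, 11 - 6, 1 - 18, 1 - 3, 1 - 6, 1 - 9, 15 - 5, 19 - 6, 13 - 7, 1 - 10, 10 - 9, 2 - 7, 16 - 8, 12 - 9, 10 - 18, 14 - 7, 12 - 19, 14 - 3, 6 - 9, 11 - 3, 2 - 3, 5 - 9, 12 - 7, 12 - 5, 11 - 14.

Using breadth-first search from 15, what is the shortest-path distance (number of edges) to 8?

Level 0: 15
Level 1: 1, 5
Level 2: 3, 6, 8, 9, 10, 12, 13, 18, 19
Level 3: 2, 4, 7, 11, 14, 16, 17
8 first appears at level 2.

2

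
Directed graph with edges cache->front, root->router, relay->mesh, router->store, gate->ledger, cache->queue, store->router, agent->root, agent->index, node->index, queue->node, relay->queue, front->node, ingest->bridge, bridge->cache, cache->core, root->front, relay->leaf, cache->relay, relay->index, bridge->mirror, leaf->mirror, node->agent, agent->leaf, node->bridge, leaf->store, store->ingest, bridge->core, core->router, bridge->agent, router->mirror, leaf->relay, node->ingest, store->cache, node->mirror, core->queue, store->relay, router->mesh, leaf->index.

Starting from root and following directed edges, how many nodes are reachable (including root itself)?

BFS from root visits: root, front, router, node, mesh, mirror, store, agent, bridge, index, ingest, cache, relay, leaf, core, queue
Reachable nodes: 16 of 18 total.

16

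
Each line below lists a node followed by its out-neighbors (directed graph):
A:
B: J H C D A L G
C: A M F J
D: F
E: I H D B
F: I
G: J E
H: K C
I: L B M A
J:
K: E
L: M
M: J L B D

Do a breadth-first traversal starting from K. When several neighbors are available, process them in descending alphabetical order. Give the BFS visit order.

K → E → I → H → D → B → M → L → A → C → F → J → G

Visit K; enqueue E → queue [E]
Visit E; enqueue I, H, D, B → queue [I, H, D, B]
Visit I; enqueue M, L, A → queue [H, D, B, M, L, A]
Visit H; enqueue C → queue [D, B, M, L, A, C]
Visit D; enqueue F → queue [B, M, L, A, C, F]
Visit B; enqueue J, G → queue [M, L, A, C, F, J, G]
Visit M → queue [L, A, C, F, J, G]
Visit L → queue [A, C, F, J, G]
Visit A → queue [C, F, J, G]
Visit C → queue [F, J, G]
Visit F → queue [J, G]
Visit J → queue [G]
Visit G → queue []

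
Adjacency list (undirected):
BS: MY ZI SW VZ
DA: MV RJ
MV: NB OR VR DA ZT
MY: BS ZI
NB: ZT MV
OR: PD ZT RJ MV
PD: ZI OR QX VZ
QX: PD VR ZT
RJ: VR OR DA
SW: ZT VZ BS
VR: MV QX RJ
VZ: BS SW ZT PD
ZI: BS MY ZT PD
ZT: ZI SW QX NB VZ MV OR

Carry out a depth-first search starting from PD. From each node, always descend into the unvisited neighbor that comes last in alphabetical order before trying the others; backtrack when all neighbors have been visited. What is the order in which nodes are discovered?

PD, ZI, ZT, VZ, SW, BS, MY, QX, VR, RJ, OR, MV, NB, DA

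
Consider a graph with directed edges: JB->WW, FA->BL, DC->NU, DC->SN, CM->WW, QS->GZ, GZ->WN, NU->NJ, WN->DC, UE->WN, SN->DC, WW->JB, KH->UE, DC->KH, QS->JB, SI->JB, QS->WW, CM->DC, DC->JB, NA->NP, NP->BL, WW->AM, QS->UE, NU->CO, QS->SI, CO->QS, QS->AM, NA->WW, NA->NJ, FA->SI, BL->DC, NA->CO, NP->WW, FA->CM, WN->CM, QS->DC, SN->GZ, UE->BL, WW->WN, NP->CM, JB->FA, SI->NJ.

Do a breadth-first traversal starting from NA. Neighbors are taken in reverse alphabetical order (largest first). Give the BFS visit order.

Visit NA; enqueue WW, NP, NJ, CO → queue [WW, NP, NJ, CO]
Visit WW; enqueue WN, JB, AM → queue [NP, NJ, CO, WN, JB, AM]
Visit NP; enqueue CM, BL → queue [NJ, CO, WN, JB, AM, CM, BL]
Visit NJ → queue [CO, WN, JB, AM, CM, BL]
Visit CO; enqueue QS → queue [WN, JB, AM, CM, BL, QS]
Visit WN; enqueue DC → queue [JB, AM, CM, BL, QS, DC]
Visit JB; enqueue FA → queue [AM, CM, BL, QS, DC, FA]
Visit AM → queue [CM, BL, QS, DC, FA]
Visit CM → queue [BL, QS, DC, FA]
Visit BL → queue [QS, DC, FA]
Visit QS; enqueue UE, SI, GZ → queue [DC, FA, UE, SI, GZ]
Visit DC; enqueue SN, NU, KH → queue [FA, UE, SI, GZ, SN, NU, KH]
Visit FA → queue [UE, SI, GZ, SN, NU, KH]
Visit UE → queue [SI, GZ, SN, NU, KH]
Visit SI → queue [GZ, SN, NU, KH]
Visit GZ → queue [SN, NU, KH]
Visit SN → queue [NU, KH]
Visit NU → queue [KH]
Visit KH → queue []

NA → WW → NP → NJ → CO → WN → JB → AM → CM → BL → QS → DC → FA → UE → SI → GZ → SN → NU → KH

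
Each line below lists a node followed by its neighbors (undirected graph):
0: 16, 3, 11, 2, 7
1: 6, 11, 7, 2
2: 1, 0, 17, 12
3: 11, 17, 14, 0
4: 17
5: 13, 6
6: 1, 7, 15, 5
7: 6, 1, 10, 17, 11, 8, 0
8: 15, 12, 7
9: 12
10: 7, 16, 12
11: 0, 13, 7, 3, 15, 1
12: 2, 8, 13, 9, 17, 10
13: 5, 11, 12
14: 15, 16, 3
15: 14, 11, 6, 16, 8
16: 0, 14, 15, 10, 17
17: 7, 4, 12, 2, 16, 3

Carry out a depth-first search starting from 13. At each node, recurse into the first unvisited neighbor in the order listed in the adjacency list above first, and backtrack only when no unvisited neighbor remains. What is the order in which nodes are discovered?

Visit 13
13 → 5
5 → 6
6 → 1
1 → 11
11 → 0
0 → 16
16 → 14
14 → 15
15 → 8
8 → 12
12 → 2
2 → 17
17 → 7
7 → 10
17 → 4
17 → 3
12 → 9

13 5 6 1 11 0 16 14 15 8 12 2 17 7 10 4 3 9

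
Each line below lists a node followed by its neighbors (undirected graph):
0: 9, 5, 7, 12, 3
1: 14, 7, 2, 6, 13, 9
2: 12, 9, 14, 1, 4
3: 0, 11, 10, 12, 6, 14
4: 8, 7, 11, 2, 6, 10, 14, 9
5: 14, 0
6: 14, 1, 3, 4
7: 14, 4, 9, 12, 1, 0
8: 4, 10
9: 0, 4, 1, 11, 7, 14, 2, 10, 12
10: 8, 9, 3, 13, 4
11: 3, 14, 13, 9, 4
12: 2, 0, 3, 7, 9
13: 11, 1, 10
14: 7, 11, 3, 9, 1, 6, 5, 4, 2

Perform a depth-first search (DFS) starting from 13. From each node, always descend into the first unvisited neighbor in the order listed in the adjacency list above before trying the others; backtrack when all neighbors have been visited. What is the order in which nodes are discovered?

Visit 13
13 → 11
11 → 3
3 → 0
0 → 9
9 → 4
4 → 8
8 → 10
4 → 7
7 → 14
14 → 1
1 → 2
2 → 12
1 → 6
14 → 5

13, 11, 3, 0, 9, 4, 8, 10, 7, 14, 1, 2, 12, 6, 5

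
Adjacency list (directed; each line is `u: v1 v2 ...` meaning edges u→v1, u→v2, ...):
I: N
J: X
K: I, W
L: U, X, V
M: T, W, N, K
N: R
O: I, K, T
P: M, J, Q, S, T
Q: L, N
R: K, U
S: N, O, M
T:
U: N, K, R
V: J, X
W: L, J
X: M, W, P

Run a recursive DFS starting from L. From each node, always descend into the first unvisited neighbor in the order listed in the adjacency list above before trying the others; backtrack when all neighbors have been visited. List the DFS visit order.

Visit L
L → U
U → N
N → R
R → K
K → I
K → W
W → J
J → X
X → M
M → T
X → P
P → Q
P → S
S → O
L → V

L -> U -> N -> R -> K -> I -> W -> J -> X -> M -> T -> P -> Q -> S -> O -> V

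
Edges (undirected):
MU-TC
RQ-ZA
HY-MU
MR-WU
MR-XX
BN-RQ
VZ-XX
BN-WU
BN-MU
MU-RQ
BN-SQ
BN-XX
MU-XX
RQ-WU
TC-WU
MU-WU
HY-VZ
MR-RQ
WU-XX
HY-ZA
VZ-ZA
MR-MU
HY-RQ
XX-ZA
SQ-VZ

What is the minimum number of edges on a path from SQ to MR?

3

Level 0: SQ
Level 1: BN, VZ
Level 2: HY, MU, RQ, WU, XX, ZA
Level 3: MR, TC
MR first appears at level 3.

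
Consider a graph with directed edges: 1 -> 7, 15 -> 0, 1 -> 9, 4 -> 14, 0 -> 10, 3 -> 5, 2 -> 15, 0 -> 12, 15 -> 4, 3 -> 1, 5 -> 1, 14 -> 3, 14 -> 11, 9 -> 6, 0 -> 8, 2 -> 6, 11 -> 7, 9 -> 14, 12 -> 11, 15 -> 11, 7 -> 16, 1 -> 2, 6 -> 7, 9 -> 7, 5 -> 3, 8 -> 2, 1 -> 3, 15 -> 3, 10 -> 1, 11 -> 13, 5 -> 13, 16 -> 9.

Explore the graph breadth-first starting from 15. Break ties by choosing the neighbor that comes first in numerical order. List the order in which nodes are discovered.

15 -> 0 -> 3 -> 4 -> 11 -> 8 -> 10 -> 12 -> 1 -> 5 -> 14 -> 7 -> 13 -> 2 -> 9 -> 16 -> 6

Visit 15; enqueue 0, 3, 4, 11 → queue [0, 3, 4, 11]
Visit 0; enqueue 8, 10, 12 → queue [3, 4, 11, 8, 10, 12]
Visit 3; enqueue 1, 5 → queue [4, 11, 8, 10, 12, 1, 5]
Visit 4; enqueue 14 → queue [11, 8, 10, 12, 1, 5, 14]
Visit 11; enqueue 7, 13 → queue [8, 10, 12, 1, 5, 14, 7, 13]
Visit 8; enqueue 2 → queue [10, 12, 1, 5, 14, 7, 13, 2]
Visit 10 → queue [12, 1, 5, 14, 7, 13, 2]
Visit 12 → queue [1, 5, 14, 7, 13, 2]
Visit 1; enqueue 9 → queue [5, 14, 7, 13, 2, 9]
Visit 5 → queue [14, 7, 13, 2, 9]
Visit 14 → queue [7, 13, 2, 9]
Visit 7; enqueue 16 → queue [13, 2, 9, 16]
Visit 13 → queue [2, 9, 16]
Visit 2; enqueue 6 → queue [9, 16, 6]
Visit 9 → queue [16, 6]
Visit 16 → queue [6]
Visit 6 → queue []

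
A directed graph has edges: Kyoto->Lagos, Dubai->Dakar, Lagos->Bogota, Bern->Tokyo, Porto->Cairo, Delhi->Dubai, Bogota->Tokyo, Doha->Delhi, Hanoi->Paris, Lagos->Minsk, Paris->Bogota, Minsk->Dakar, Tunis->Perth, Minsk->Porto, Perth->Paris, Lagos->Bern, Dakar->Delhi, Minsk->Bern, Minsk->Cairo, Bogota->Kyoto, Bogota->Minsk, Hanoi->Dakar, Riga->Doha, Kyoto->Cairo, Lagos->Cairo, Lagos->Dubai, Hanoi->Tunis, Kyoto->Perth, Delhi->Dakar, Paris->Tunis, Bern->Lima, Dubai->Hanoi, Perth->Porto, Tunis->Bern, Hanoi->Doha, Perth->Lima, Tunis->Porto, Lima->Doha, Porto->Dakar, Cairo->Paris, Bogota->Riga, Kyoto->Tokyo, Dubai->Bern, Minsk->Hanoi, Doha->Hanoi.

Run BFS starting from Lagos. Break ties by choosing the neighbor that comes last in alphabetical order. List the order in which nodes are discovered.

Lagos → Minsk → Dubai → Cairo → Bogota → Bern → Porto → Hanoi → Dakar → Paris → Tokyo → Riga → Kyoto → Lima → Tunis → Doha → Delhi → Perth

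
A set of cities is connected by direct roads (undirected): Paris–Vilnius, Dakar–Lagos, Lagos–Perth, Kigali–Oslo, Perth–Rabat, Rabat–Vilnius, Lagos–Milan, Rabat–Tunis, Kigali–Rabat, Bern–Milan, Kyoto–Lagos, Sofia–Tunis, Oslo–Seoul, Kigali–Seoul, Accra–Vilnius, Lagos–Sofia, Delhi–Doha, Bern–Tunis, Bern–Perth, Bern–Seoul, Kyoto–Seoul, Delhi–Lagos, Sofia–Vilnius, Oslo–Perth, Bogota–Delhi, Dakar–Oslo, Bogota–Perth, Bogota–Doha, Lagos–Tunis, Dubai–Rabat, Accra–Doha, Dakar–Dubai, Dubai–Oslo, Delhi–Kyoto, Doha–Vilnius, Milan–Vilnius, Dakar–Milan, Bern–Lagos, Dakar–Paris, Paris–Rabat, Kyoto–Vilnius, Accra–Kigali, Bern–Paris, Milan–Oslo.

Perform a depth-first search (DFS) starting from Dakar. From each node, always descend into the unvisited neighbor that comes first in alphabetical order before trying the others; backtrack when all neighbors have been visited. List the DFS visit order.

Dakar Dubai Oslo Kigali Accra Doha Bogota Delhi Kyoto Lagos Bern Milan Vilnius Paris Rabat Perth Tunis Sofia Seoul

Visit Dakar
Dakar → Dubai
Dubai → Oslo
Oslo → Kigali
Kigali → Accra
Accra → Doha
Doha → Bogota
Bogota → Delhi
Delhi → Kyoto
Kyoto → Lagos
Lagos → Bern
Bern → Milan
Milan → Vilnius
Vilnius → Paris
Paris → Rabat
Rabat → Perth
Rabat → Tunis
Tunis → Sofia
Bern → Seoul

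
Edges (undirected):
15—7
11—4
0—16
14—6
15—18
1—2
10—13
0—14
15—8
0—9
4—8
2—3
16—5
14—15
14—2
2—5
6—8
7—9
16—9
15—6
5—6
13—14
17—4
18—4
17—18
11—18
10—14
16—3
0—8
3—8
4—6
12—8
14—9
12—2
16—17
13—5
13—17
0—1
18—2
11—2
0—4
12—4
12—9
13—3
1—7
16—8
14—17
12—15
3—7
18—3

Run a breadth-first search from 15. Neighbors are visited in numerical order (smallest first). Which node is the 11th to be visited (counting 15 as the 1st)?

3

Visit 15; enqueue 6, 7, 8, 12, 14, 18 → queue [6, 7, 8, 12, 14, 18]
Visit 6; enqueue 4, 5 → queue [7, 8, 12, 14, 18, 4, 5]
Visit 7; enqueue 1, 3, 9 → queue [8, 12, 14, 18, 4, 5, 1, 3, 9]
Visit 8; enqueue 0, 16 → queue [12, 14, 18, 4, 5, 1, 3, 9, 0, 16]
Visit 12; enqueue 2 → queue [14, 18, 4, 5, 1, 3, 9, 0, 16, 2]
Visit 14; enqueue 10, 13, 17 → queue [18, 4, 5, 1, 3, 9, 0, 16, 2, 10, 13, 17]
Visit 18; enqueue 11 → queue [4, 5, 1, 3, 9, 0, 16, 2, 10, 13, 17, 11]
Visit 4 → queue [5, 1, 3, 9, 0, 16, 2, 10, 13, 17, 11]
Visit 5 → queue [1, 3, 9, 0, 16, 2, 10, 13, 17, 11]
Visit 1 → queue [3, 9, 0, 16, 2, 10, 13, 17, 11]
Visit 3 → queue [9, 0, 16, 2, 10, 13, 17, 11]
Visit 9 → queue [0, 16, 2, 10, 13, 17, 11]
Visit 0 → queue [16, 2, 10, 13, 17, 11]
Visit 16 → queue [2, 10, 13, 17, 11]
Visit 2 → queue [10, 13, 17, 11]
Visit 10 → queue [13, 17, 11]
Visit 13 → queue [17, 11]
Visit 17 → queue [11]
Visit 11 → queue []

Visit order: 15, 6, 7, 8, 12, 14, 18, 4, 5, 1, 3, 9, 0, 16, 2, 10, 13, 17, 11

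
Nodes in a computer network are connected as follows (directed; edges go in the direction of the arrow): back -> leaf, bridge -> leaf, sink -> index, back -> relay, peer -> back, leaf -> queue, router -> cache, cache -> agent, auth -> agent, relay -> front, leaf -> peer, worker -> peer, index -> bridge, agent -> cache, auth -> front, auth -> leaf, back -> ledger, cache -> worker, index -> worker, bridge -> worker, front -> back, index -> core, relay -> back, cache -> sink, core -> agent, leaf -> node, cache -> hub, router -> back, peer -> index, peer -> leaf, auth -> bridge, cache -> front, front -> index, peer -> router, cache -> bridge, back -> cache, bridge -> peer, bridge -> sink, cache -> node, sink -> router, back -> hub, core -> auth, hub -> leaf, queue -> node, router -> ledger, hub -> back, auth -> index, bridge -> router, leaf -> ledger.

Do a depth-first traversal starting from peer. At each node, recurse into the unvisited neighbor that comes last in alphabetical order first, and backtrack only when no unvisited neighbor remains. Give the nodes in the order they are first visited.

Visit peer
peer → router
router → ledger
router → cache
cache → worker
cache → sink
sink → index
index → core
core → auth
auth → leaf
leaf → queue
queue → node
auth → front
front → back
back → relay
back → hub
auth → bridge
auth → agent

peer → router → ledger → cache → worker → sink → index → core → auth → leaf → queue → node → front → back → relay → hub → bridge → agent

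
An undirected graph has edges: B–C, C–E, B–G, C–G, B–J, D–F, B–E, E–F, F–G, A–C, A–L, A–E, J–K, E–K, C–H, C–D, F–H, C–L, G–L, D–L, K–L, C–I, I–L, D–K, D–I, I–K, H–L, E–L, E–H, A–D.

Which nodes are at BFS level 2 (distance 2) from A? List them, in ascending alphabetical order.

B, F, G, H, I, K

Level 0: A
Level 1: C, D, E, L
Level 2: B, F, G, H, I, K
Level 3: J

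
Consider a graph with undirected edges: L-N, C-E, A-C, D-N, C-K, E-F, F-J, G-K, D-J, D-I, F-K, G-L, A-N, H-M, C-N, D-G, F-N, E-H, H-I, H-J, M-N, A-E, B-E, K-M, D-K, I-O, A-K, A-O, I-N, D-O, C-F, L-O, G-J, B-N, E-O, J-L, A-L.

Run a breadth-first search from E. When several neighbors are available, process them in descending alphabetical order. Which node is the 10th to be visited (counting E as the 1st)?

Visit E; enqueue O, H, F, C, B, A → queue [O, H, F, C, B, A]
Visit O; enqueue L, I, D → queue [H, F, C, B, A, L, I, D]
Visit H; enqueue M, J → queue [F, C, B, A, L, I, D, M, J]
Visit F; enqueue N, K → queue [C, B, A, L, I, D, M, J, N, K]
Visit C → queue [B, A, L, I, D, M, J, N, K]
Visit B → queue [A, L, I, D, M, J, N, K]
Visit A → queue [L, I, D, M, J, N, K]
Visit L; enqueue G → queue [I, D, M, J, N, K, G]
Visit I → queue [D, M, J, N, K, G]
Visit D → queue [M, J, N, K, G]
Visit M → queue [J, N, K, G]
Visit J → queue [N, K, G]
Visit N → queue [K, G]
Visit K → queue [G]
Visit G → queue []

Visit order: E, O, H, F, C, B, A, L, I, D, M, J, N, K, G

D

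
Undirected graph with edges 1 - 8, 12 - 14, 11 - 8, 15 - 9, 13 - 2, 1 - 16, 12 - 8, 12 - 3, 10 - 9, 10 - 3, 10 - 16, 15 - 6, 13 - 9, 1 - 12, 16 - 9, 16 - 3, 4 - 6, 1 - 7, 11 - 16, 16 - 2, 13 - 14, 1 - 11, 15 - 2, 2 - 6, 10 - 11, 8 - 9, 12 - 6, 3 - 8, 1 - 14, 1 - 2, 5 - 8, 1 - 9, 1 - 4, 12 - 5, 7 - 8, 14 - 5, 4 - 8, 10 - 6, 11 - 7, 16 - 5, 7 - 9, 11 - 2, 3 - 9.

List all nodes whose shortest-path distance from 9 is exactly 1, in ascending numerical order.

Level 0: 9
Level 1: 1, 3, 7, 8, 10, 13, 15, 16
Level 2: 2, 4, 5, 6, 11, 12, 14

1, 3, 7, 8, 10, 13, 15, 16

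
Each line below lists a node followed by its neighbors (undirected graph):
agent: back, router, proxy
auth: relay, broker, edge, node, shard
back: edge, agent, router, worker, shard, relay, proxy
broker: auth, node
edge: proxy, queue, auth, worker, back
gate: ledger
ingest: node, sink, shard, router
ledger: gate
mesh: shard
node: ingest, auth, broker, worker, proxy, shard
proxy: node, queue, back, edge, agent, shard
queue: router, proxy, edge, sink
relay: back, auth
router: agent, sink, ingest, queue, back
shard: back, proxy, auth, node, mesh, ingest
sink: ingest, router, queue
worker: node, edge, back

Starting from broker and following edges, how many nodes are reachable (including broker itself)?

15

BFS from broker visits: broker, auth, node, edge, relay, shard, ingest, proxy, worker, back, queue, mesh, router, sink, agent
Reachable nodes: 15 of 17 total.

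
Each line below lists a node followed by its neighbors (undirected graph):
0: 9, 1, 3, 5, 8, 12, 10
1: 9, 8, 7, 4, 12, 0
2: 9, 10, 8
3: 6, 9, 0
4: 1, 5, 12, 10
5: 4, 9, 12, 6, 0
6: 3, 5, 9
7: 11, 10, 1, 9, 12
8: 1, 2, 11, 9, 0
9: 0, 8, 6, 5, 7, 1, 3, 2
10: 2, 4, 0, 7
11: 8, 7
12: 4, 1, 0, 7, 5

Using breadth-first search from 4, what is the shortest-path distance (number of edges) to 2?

2

Level 0: 4
Level 1: 1, 5, 10, 12
Level 2: 0, 2, 6, 7, 8, 9
Level 3: 3, 11
2 first appears at level 2.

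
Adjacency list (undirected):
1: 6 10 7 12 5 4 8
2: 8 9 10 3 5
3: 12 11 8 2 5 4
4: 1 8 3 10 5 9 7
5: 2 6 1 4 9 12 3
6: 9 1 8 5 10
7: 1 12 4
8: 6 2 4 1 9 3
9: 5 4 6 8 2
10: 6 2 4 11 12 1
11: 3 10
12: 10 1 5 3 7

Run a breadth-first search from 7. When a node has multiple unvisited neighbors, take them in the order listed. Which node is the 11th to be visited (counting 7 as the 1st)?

2

Visit 7; enqueue 1, 12, 4 → queue [1, 12, 4]
Visit 1; enqueue 6, 10, 5, 8 → queue [12, 4, 6, 10, 5, 8]
Visit 12; enqueue 3 → queue [4, 6, 10, 5, 8, 3]
Visit 4; enqueue 9 → queue [6, 10, 5, 8, 3, 9]
Visit 6 → queue [10, 5, 8, 3, 9]
Visit 10; enqueue 2, 11 → queue [5, 8, 3, 9, 2, 11]
Visit 5 → queue [8, 3, 9, 2, 11]
Visit 8 → queue [3, 9, 2, 11]
Visit 3 → queue [9, 2, 11]
Visit 9 → queue [2, 11]
Visit 2 → queue [11]
Visit 11 → queue []

Visit order: 7, 1, 12, 4, 6, 10, 5, 8, 3, 9, 2, 11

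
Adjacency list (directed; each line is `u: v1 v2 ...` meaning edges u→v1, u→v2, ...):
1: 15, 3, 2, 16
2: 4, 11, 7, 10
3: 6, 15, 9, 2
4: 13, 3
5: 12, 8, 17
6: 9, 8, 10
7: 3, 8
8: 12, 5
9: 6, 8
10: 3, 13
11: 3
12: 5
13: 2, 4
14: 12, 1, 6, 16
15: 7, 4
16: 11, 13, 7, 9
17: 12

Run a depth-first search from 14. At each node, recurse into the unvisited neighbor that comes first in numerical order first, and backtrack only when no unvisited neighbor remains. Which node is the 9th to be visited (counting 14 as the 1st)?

Visit 14
14 → 1
1 → 2
2 → 4
4 → 3
3 → 6
6 → 8
8 → 5
5 → 12
5 → 17
6 → 9
6 → 10
10 → 13
3 → 15
15 → 7
2 → 11
1 → 16

Visit order: 14, 1, 2, 4, 3, 6, 8, 5, 12, 17, 9, 10, 13, 15, 7, 11, 16

12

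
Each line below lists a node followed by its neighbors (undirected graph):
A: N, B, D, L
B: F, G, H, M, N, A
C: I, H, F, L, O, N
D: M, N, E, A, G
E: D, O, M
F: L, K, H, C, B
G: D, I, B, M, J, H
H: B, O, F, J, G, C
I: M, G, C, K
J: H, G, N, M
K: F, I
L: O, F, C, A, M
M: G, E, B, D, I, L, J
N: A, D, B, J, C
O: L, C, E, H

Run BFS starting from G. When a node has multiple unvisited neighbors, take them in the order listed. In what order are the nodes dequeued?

G D I B M J H N E A C K F L O

Visit G; enqueue D, I, B, M, J, H → queue [D, I, B, M, J, H]
Visit D; enqueue N, E, A → queue [I, B, M, J, H, N, E, A]
Visit I; enqueue C, K → queue [B, M, J, H, N, E, A, C, K]
Visit B; enqueue F → queue [M, J, H, N, E, A, C, K, F]
Visit M; enqueue L → queue [J, H, N, E, A, C, K, F, L]
Visit J → queue [H, N, E, A, C, K, F, L]
Visit H; enqueue O → queue [N, E, A, C, K, F, L, O]
Visit N → queue [E, A, C, K, F, L, O]
Visit E → queue [A, C, K, F, L, O]
Visit A → queue [C, K, F, L, O]
Visit C → queue [K, F, L, O]
Visit K → queue [F, L, O]
Visit F → queue [L, O]
Visit L → queue [O]
Visit O → queue []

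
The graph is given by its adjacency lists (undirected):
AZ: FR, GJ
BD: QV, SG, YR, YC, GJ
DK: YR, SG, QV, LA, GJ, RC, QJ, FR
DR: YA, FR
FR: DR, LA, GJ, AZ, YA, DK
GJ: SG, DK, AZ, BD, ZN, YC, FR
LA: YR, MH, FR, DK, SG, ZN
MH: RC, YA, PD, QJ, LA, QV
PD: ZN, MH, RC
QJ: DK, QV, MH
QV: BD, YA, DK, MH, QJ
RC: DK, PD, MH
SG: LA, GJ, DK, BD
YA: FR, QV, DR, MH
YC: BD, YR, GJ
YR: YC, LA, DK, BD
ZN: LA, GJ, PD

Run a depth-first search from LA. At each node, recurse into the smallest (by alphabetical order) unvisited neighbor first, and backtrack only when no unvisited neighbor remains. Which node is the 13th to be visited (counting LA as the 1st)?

Visit LA
LA → DK
DK → FR
FR → AZ
AZ → GJ
GJ → BD
BD → QV
QV → MH
MH → PD
PD → RC
PD → ZN
MH → QJ
MH → YA
YA → DR
BD → SG
BD → YC
YC → YR

Visit order: LA, DK, FR, AZ, GJ, BD, QV, MH, PD, RC, ZN, QJ, YA, DR, SG, YC, YR

YA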